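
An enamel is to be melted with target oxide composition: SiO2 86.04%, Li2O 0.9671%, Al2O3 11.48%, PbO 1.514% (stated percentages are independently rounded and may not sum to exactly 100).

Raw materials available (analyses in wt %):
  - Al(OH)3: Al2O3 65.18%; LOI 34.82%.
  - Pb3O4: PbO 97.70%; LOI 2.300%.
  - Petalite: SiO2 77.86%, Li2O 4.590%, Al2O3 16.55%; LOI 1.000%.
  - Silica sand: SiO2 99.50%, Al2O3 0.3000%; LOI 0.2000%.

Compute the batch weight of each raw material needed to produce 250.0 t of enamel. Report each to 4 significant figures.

Batch per 250.0 t enamel:
  Al(OH)3: 29.85 t
  Pb3O4: 3.874 t
  Petalite: 52.67 t
  Silica sand: 175.0 t
Total batch = 261.4 t; LOI loss = 11.36 t; yield = 95.65%

Working values appear rounded to 4 significant digits on the page. Exact precision is maintained in every operation. Exactly one rounding lands on every reported number; derived quantities, which include LOI, the yield, four oxide percentages, the totals, glass mass, are computed at full float precision, exactly as shown in either problem or answer, using the weight values at 250.0 t of glass.
Target oxide masses per 250.0 t enamel:
  SiO2: 86.04% × 250.0 = 215.1 t
  Li2O: 0.9671% × 250.0 = 2.418 t
  Al2O3: 11.48% × 250.0 = 28.70 t
  PbO: 1.514% × 250.0 = 3.785 t
A balance pass over the oxides, with the batch weights as given, versus the basis set out (summed amounts equal target values modulo rounding of the values):
  SiO2: 52.67·0.7786 + 175.0·0.9950 = 215.1 t (target 215.1 t)
  Li2O: 52.67·0.04590 = 2.418 t (target 2.418 t)
  Al2O3: 29.85·0.6518 + 52.67·0.1655 + 175.0·0.003000 = 28.70 t (target 28.70 t)
  PbO: 3.874·0.9770 = 3.785 t (target 3.785 t)
Glass-mass sanity pass: total charge less LOI = 250.0 t (targets for the oxides total 250.0 t; stated basis 250.0 t — any gap is answer rounding).
Adding the batch up: Σ batch = 261.4 t; Σ batch·LOI gives LOI loss = 11.36 t; glass ÷ batch gives a yield of 95.65%.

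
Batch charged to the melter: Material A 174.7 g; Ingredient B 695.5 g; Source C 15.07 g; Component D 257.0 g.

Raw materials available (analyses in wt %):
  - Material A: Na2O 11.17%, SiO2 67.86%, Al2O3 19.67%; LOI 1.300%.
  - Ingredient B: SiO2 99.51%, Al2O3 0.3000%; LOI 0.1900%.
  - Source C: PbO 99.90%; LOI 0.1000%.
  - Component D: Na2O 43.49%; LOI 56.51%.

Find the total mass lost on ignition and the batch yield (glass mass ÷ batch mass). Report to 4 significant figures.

LOI loss = 148.8 g; glass = 993.4 g; yield = 86.97%

Working values are printed rounded to 4 significant figures in the printout; each numeric step holds exact precision in every operation — every reported value carries a single rounding — the derived quantities are rebuilt from the batch weights for 993.4 g of glass at full precision (the yield, four oxide percentages, totals, ignition loss, net glass mass), exactly as shown in the question or the answer.
Ignition loss by material:
  Material A: 174.7 × 0.01300 = 2.271 g
  Ingredient B: 695.5 × 0.001900 = 1.321 g
  Source C: 15.07 × 0.001000 = 0.01507 g
  Component D: 257.0 × 0.5651 = 145.2 g
Total LOI = 148.8 g
Glass = batch − LOI = 1142 − 148.8 = 993.4 g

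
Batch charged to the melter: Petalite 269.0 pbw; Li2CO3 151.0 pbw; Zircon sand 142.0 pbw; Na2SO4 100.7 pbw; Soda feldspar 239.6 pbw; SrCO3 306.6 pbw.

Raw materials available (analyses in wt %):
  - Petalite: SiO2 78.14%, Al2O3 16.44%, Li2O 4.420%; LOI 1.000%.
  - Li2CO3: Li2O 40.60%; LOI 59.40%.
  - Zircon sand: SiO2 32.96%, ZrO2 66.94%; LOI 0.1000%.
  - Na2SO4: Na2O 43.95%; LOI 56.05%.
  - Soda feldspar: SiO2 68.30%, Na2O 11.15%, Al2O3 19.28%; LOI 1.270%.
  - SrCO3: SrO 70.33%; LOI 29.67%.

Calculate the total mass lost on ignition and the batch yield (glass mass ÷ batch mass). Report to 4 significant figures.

In-progress results appear (rounded to 4 significant figures) in the printout; the whole derivation keeps exact precision at each step. Every reported number is rounded a single time; all derived quantities, including the yield, ignition loss, glass mass, six oxide percentages, the totals, are re-derived starting from the weights per 965.9 pbw of glass at full precision precisely as stated by the problem or answer text.
Each material's LOI contribution:
  Petalite: 269.0 × 0.01000 = 2.690 pbw
  Li2CO3: 151.0 × 0.5940 = 89.69 pbw
  Zircon sand: 142.0 × 0.001000 = 0.1420 pbw
  Na2SO4: 100.7 × 0.5605 = 56.44 pbw
  Soda feldspar: 239.6 × 0.01270 = 3.043 pbw
  SrCO3: 306.6 × 0.2967 = 90.97 pbw
Total LOI = 243.0 pbw
Glass = batch − LOI = 1209 − 243.0 = 965.9 pbw

LOI loss = 243.0 pbw; glass = 965.9 pbw; yield = 79.90%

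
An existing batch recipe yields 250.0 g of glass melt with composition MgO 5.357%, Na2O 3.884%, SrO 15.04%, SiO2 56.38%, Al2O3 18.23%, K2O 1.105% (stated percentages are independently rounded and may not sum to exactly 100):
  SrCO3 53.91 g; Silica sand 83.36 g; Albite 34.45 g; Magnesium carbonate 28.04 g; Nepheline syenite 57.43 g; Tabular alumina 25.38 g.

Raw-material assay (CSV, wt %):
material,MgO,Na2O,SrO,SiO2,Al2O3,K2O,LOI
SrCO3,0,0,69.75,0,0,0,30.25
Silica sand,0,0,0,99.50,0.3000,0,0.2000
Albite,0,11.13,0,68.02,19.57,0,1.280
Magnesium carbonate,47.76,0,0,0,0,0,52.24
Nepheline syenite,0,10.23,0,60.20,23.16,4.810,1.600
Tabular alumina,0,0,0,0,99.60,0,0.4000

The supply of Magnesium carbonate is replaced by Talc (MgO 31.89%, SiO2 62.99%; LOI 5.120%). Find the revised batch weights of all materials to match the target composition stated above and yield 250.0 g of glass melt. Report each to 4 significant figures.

The whole derivation runs at full precision in every operation — mid-chain values appear (rounded to four significant digits) between the steps; each reported number receives exactly one rounding. The derived quantities, which include totals, net glass mass, the yield, the six compositions, ignition loss, are rebuilt in full float precision, exactly as printed in the problem or the answer, from the batch weights on 250.0 g of glass.
The oxide mass targets at 250.0 g glass melt:
  MgO: 5.357% × 250.0 = 13.39 g
  Na2O: 3.884% × 250.0 = 9.710 g
  SrO: 15.04% × 250.0 = 37.60 g
  SiO2: 56.38% × 250.0 = 141.0 g
  Al2O3: 18.23% × 250.0 = 45.58 g
  K2O: 1.105% × 250.0 = 2.762 g
Balance tally, oxide-wise, on the weights just shown, at the basis given (every target is met by its sum exact up to rounding of places):
  MgO: 42.00·0.3189 = 13.39 g (target 13.39 g)
  Na2O: 34.45·0.1113 + 57.43·0.1023 = 9.709 g (target 9.710 g)
  SrO: 53.91·0.6975 = 37.60 g (target 37.60 g)
  SiO2: 56.77·0.9950 + 34.45·0.6802 + 42.00·0.6299 + 57.43·0.6020 = 140.9 g (target 141.0 g)
  Al2O3: 56.77·0.003000 + 34.45·0.1957 + 57.43·0.2316 + 25.46·0.9960 = 45.57 g (target 45.58 g)
  K2O: 57.43·0.04810 = 2.762 g (target 2.762 g)
Glass-mass bookkeeping: whole batch net of LOI = 250.0 g (the Σ of target masses is 250.0 g; versus the stated basis of 250.0 g — deltas are rounding alone).
Total batch = Σ batch = 270.0 g; ignition loss, Σ(batch × LOI) = 20.03 g; glass ÷ batch gives a yield of 92.58%.

Revised batch per 250.0 g glass melt:
  SrCO3: 53.91 g
  Silica sand: 56.77 g
  Albite: 34.45 g
  Talc: 42.00 g
  Nepheline syenite: 57.43 g
  Tabular alumina: 25.46 g
Total batch = 270.0 g; LOI loss = 20.03 g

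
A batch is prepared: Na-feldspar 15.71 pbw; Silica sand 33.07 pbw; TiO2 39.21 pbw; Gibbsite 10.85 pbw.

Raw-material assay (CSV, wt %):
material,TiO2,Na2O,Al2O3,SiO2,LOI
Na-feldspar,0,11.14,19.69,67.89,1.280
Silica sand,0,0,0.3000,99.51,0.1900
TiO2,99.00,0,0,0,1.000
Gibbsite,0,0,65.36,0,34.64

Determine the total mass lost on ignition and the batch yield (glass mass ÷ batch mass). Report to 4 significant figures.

LOI loss = 4.414 pbw; glass = 94.43 pbw; yield = 95.53%

All internal work runs at exact precision throughout. Values along the way are shown (rounded to 4 significant figures) at each printed step. Exactly one rounding goes into every reported figure — derived quantities, including four oxide percentages, totals, glass mass, the yield, LOI, are carried from the batch weights at 94.43 pbw of glass at full precision as written in question or answer.
Per-material ignition loss:
  Na-feldspar: 15.71 × 0.01280 = 0.2011 pbw
  Silica sand: 33.07 × 0.001900 = 0.06283 pbw
  TiO2: 39.21 × 0.01000 = 0.3921 pbw
  Gibbsite: 10.85 × 0.3464 = 3.758 pbw
Total LOI = 4.414 pbw
Glass = batch − LOI = 98.84 − 4.414 = 94.43 pbw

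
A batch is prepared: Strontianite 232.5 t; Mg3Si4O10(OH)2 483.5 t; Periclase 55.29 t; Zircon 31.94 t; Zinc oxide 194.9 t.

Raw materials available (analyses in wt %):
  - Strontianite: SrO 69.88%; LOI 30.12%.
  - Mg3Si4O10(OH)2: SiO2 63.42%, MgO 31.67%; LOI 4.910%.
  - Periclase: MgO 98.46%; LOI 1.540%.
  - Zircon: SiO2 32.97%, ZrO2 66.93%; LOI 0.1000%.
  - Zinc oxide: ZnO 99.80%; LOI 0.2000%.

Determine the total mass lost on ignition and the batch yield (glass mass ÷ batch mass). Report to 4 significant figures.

Full float precision is held end to end; rounding to four significant figures governs every in-between result as displayed; every reported value receives exactly one rounding — derived quantities are recomputed at full float precision (the totals, yield, the five compositions, net glass mass, LOI) starting from the weights on 903.1 t of glass, as they appear in question or answer.
Per-material ignition loss:
  Strontianite: 232.5 × 0.3012 = 70.03 t
  Mg3Si4O10(OH)2: 483.5 × 0.04910 = 23.74 t
  Periclase: 55.29 × 0.01540 = 0.8515 t
  Zircon: 31.94 × 0.001000 = 0.03194 t
  Zinc oxide: 194.9 × 0.002000 = 0.3898 t
Total LOI = 95.04 t
Glass = batch − LOI = 998.1 − 95.04 = 903.1 t

LOI loss = 95.04 t; glass = 903.1 t; yield = 90.48%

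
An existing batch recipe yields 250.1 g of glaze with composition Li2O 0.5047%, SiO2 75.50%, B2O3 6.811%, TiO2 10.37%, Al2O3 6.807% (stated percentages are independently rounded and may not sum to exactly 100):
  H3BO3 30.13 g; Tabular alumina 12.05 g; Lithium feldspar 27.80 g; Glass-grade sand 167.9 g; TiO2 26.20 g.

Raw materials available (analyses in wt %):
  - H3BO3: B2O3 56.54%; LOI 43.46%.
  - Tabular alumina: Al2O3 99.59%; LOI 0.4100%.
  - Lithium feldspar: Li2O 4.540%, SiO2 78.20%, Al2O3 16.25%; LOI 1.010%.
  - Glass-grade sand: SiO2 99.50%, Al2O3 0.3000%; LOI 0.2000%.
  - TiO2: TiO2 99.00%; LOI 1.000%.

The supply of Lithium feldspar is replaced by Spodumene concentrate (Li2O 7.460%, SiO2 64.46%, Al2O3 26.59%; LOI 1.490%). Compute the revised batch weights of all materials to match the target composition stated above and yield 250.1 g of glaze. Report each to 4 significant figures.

Revised batch per 250.1 g glaze:
  H3BO3: 30.13 g
  Tabular alumina: 12.04 g
  Spodumene concentrate: 16.92 g
  Glass-grade sand: 178.8 g
  TiO2: 26.20 g
Total batch = 264.1 g; LOI loss = 14.02 g

The intermediate values are printed (rounded to 4 significant digits) as written. Every computation holds exact precision at every stage. Every reported figure takes exactly one rounding — the derived quantities, including yield, LOI, net glass mass, the totals, five oxide percentages, are carried starting from the weights for 250.1 g of glass in full float precision, as set out in question or answer.
Target oxide masses per 250.1 g glaze:
  Li2O: 0.5047% × 250.1 = 1.262 g
  SiO2: 75.50% × 250.1 = 188.8 g
  B2O3: 6.811% × 250.1 = 17.03 g
  TiO2: 10.37% × 250.1 = 25.94 g
  Al2O3: 6.807% × 250.1 = 17.02 g
Balance tally, oxide-wise, on the weights just shown, on the stated basis (each sum matches its target mass up to rounding of the answer):
  Li2O: 16.92·0.07460 = 1.262 g (target 1.262 g)
  SiO2: 16.92·0.6446 + 178.8·0.9950 = 188.8 g (target 188.8 g)
  B2O3: 30.13·0.5654 = 17.04 g (target 17.03 g)
  TiO2: 26.20·0.9900 = 25.94 g (target 25.94 g)
  Al2O3: 12.04·0.9959 + 16.92·0.2659 + 178.8·0.003000 = 17.03 g (target 17.02 g)
Glass-mass sanity pass: net batch after ignition = 250.1 g (the targets, summed, come to 250.1 g; with the basis standing at 250.1 g — differing by rounding only).
Whole-batch sum: Σ batch = 264.1 g; ignition loss, Σ(batch × LOI) = 14.02 g; glass ÷ batch gives a yield of 94.69%.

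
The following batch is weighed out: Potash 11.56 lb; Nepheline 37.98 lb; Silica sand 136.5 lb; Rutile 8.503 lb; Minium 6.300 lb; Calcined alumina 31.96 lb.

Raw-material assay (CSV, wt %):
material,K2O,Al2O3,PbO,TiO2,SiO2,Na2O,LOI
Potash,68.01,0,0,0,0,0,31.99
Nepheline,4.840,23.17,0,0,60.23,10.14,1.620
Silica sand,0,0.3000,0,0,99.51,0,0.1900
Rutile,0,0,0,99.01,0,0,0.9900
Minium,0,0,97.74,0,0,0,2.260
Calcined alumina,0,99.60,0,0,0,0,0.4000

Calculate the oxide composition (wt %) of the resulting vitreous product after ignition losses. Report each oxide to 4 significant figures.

Glass mass = 227.9 lb (batch 232.8 − LOI 4.927).
Composition: K2O 4.257%, Al2O3 18.01%, PbO 2.702%, TiO2 3.694%, SiO2 69.65%, Na2O 1.690%

All arithmetic keeps full precision at every stage; working values appear, with 4-significant-figure rounding, across the worked steps — every reported value is rounded a single time — the derived quantities are recomputed from the weighed amounts per 227.9 lb of glass at exact precision (LOI, net glass mass, six oxide percentages, yield, the totals) as set out in the problem or answer text.
What the batch supplies per oxide:
  K2O: 11.56·0.6801 + 37.98·0.04840 = 9.700 lb
  Al2O3: 37.98·0.2317 + 136.5·0.003000 + 31.96·0.9960 = 41.04 lb
  PbO: 6.300·0.9774 = 6.158 lb
  TiO2: 8.503·0.9901 = 8.419 lb
  SiO2: 37.98·0.6023 + 136.5·0.9951 = 158.7 lb
  Na2O: 37.98·0.1014 = 3.851 lb
LOI: 11.56·0.3199 + 37.98·0.01620 + 136.5·0.001900 + 8.503·0.009900 + 6.300·0.02260 + 31.96·0.004000 = 4.927 lb
Glass mass = batch − LOI = 232.8 − 4.927 = 227.9 lb (the oxide masses sum to this)
each wt % is 100 × oxide ÷ glass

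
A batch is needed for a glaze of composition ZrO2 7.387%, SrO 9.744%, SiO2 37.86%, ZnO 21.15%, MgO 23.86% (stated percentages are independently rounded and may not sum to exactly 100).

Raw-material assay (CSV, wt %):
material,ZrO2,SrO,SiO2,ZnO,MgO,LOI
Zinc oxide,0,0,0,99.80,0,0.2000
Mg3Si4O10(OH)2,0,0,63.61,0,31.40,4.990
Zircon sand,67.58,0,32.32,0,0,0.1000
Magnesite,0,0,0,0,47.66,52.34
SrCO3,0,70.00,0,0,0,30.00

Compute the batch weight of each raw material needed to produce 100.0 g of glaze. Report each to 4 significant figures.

Batch per 100.0 g glaze:
  Zinc oxide: 21.19 g
  Mg3Si4O10(OH)2: 53.97 g
  Zircon sand: 10.93 g
  Magnesite: 14.51 g
  SrCO3: 13.92 g
Total batch = 114.5 g; LOI loss = 14.52 g; yield = 87.32%

All arithmetic carries full float precision end to end. In-progress results are rounded to 4 significant digits as shown. Every reported result undergoes a single rounding; the derived quantities (totals, LOI, five oxide percentages, glass mass, the yield) are rebuilt in exact precision starting from the weights for 100.0 g of glass precisely as stated by the question or the answer.
The oxide mass targets at 100.0 g glaze:
  ZrO2: 7.387% × 100.0 = 7.387 g
  SrO: 9.744% × 100.0 = 9.744 g
  SiO2: 37.86% × 100.0 = 37.86 g
  ZnO: 21.15% × 100.0 = 21.15 g
  MgO: 23.86% × 100.0 = 23.86 g
Oxide-by-oxide audit working from each reported weight, per the basis as stated (every target is met by its sum exact up to rounding of places):
  ZrO2: 10.93·0.6758 = 7.386 g (target 7.387 g)
  SrO: 13.92·0.7000 = 9.744 g (target 9.744 g)
  SiO2: 53.97·0.6361 + 10.93·0.3232 = 37.86 g (target 37.86 g)
  ZnO: 21.19·0.9980 = 21.15 g (target 21.15 g)
  MgO: 53.97·0.3140 + 14.51·0.4766 = 23.86 g (target 23.86 g)
Glass-mass sanity pass: the batch minus its LOI: 100.0 g (the targets, summed, come to 100.0 g; against the stated basis, 100.0 g — deltas are rounding alone).
Total batch = Σ batch = 114.5 g; ignition loss, Σ(batch × LOI) = 14.52 g; as yield: glass ÷ batch → 87.32%.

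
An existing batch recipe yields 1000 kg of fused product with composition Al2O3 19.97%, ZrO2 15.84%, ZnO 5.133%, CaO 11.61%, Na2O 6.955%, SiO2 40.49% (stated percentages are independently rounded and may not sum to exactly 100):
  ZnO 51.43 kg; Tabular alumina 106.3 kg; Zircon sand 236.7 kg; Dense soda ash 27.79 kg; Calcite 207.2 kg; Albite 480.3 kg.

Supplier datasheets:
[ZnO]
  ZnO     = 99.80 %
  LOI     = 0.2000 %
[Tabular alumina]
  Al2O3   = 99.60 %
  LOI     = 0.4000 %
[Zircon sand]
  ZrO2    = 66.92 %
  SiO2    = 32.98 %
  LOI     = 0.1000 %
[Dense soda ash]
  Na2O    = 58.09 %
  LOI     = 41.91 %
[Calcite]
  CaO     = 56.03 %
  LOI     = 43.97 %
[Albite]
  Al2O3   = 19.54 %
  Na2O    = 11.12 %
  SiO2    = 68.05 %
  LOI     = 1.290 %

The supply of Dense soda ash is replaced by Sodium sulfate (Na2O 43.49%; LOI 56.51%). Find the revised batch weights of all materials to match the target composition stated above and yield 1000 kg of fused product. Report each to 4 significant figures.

Revised batch per 1000 kg fused product:
  ZnO: 51.43 kg
  Tabular alumina: 106.3 kg
  Zircon sand: 236.7 kg
  Sodium sulfate: 37.12 kg
  Calcite: 207.2 kg
  Albite: 480.3 kg
Total batch = 1119 kg; LOI loss = 119.0 kg

The whole derivation keeps full float precision in every operation; intermediates are displayed, rounded to four significant figures, at each printed step. A single rounding yields every reported value — the derived quantities (the yield, the six compositions, glass mass, ignition loss, the totals) are rebuilt at full precision from the weighed amounts per 1000 kg of glass, exactly as printed in the question or the answer.
Oxide-by-oxide targets in 1000 kg fused product:
  Al2O3: 19.97% × 1000 = 199.7 kg
  ZrO2: 15.84% × 1000 = 158.4 kg
  ZnO: 5.133% × 1000 = 51.33 kg
  CaO: 11.61% × 1000 = 116.1 kg
  Na2O: 6.955% × 1000 = 69.55 kg
  SiO2: 40.49% × 1000 = 404.9 kg
Per-oxide balance check per the reported batch figures, versus the basis set out (sums match the target masses exact up to rounding of places):
  Al2O3: 106.3·0.9960 + 480.3·0.1954 = 199.7 kg (target 199.7 kg)
  ZrO2: 236.7·0.6692 = 158.4 kg (target 158.4 kg)
  ZnO: 51.43·0.9980 = 51.33 kg (target 51.33 kg)
  CaO: 207.2·0.5603 = 116.1 kg (target 116.1 kg)
  Na2O: 37.12·0.4349 + 480.3·0.1112 = 69.55 kg (target 69.55 kg)
  SiO2: 236.7·0.3298 + 480.3·0.6805 = 404.9 kg (target 404.9 kg)
Glass-mass closure: total charge less LOI = 1000 kg (targets for the oxides total 1000 kg; basis as stated: 1000 kg — a pure rounding effect).
Whole-batch sum: Σ batch = 1119 kg; LOI loss = Σ batch·LOI = 119.0 kg; yield, glass over the total, = 89.36%.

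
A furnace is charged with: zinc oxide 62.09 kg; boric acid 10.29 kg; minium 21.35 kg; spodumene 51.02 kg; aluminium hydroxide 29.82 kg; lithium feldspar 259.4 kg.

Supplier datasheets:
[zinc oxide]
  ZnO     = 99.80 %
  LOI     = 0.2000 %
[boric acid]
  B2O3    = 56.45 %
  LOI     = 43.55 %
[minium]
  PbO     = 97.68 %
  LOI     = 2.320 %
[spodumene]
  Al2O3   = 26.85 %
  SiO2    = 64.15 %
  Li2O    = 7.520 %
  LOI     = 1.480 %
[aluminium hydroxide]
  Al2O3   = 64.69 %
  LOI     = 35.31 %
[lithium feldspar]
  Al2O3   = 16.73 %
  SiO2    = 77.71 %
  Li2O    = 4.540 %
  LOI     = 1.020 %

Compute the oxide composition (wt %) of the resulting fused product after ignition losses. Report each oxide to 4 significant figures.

Glass mass = 414.9 kg (batch 434.0 − LOI 19.03).
Composition: PbO 5.026%, Al2O3 18.41%, SiO2 56.47%, Li2O 3.763%, ZnO 14.93%, B2O3 1.400%

Exact precision is kept end to end. In-progress results are printed rounded to four significant figures in the printout — each reported number carries a single rounding — derived quantities, which include the yield, the totals, net glass mass, ignition loss, six oxide percentages, are carried in full float precision, as quoted within question or answer, using the weight values at 414.9 kg of glass.
Mass of each oxide from the mix:
  PbO: 21.35·0.9768 = 20.85 kg
  Al2O3: 51.02·0.2685 + 29.82·0.6469 + 259.4·0.1673 = 76.39 kg
  SiO2: 51.02·0.6415 + 259.4·0.7771 = 234.3 kg
  Li2O: 51.02·0.07520 + 259.4·0.04540 = 15.61 kg
  ZnO: 62.09·0.9980 = 61.97 kg
  B2O3: 10.29·0.5645 = 5.809 kg
LOI: 62.09·0.002000 + 10.29·0.4355 + 21.35·0.02320 + 51.02·0.01480 + 29.82·0.3531 + 259.4·0.01020 = 19.03 kg
The glass mass, total less LOI, = 434.0 − 19.03 = 414.9 kg (= the summed oxide contributions)
each oxide over glass, ×100, is wt %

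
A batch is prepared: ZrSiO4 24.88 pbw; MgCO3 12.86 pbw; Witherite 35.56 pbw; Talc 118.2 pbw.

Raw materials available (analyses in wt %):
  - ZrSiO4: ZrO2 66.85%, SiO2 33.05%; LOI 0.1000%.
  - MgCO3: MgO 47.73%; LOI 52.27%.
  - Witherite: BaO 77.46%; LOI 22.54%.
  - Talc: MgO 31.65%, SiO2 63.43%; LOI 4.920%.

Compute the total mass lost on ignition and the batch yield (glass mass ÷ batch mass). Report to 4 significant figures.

Intermediates appear (rounded to 4 significant figures) as written — the working math runs at exact precision at every stage — exactly one rounding is applied to every reported number; all derived quantities, including totals, net glass mass, LOI, the yield, four oxide percentages, are computed using the weight values per 170.9 pbw of glass at exact precision as written in either problem or answer.
Per-material ignition loss:
  ZrSiO4: 24.88 × 0.001000 = 0.02488 pbw
  MgCO3: 12.86 × 0.5227 = 6.722 pbw
  Witherite: 35.56 × 0.2254 = 8.015 pbw
  Talc: 118.2 × 0.04920 = 5.815 pbw
Total LOI = 20.58 pbw
Glass = batch − LOI = 191.5 − 20.58 = 170.9 pbw

LOI loss = 20.58 pbw; glass = 170.9 pbw; yield = 89.25%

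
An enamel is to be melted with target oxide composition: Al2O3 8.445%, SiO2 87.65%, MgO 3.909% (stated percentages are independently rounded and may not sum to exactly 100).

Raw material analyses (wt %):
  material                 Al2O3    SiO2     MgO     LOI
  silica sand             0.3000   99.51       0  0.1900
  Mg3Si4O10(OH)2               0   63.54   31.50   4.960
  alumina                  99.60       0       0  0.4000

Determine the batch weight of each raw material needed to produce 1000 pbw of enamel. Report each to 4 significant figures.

Batch per 1000 pbw enamel:
  silica sand: 801.6 pbw
  Mg3Si4O10(OH)2: 124.1 pbw
  alumina: 82.37 pbw
Total batch = 1008 pbw; LOI loss = 8.008 pbw; yield = 99.21%

Working values are shown rounded to 4 significant digits alongside each step; all internal work maintains full float precision from start to finish; a single rounding completes every reported result. Derived quantities are carried starting from the weights at 1000 pbw of glass at full precision (totals, yield, ignition loss, glass mass, the three compositions) as given in the problem or the answer.
Target masses of each oxide per 1000 pbw enamel:
  Al2O3: 8.445% × 1000 = 84.45 pbw
  SiO2: 87.65% × 1000 = 876.5 pbw
  MgO: 3.909% × 1000 = 39.09 pbw
Checking each oxide sum with the batch weights as given, versus the basis set out (delivered sums recover each target exact up to rounding of places):
  Al2O3: 801.6·0.003000 + 82.37·0.9960 = 84.45 pbw (target 84.45 pbw)
  SiO2: 801.6·0.9951 + 124.1·0.6354 = 876.5 pbw (target 876.5 pbw)
  MgO: 124.1·0.3150 = 39.09 pbw (target 39.09 pbw)
Auditing the glass mass value: net batch after ignition = 1000 pbw (targets for the oxides total 1000 pbw; stated basis 1000 pbw — gaps are rounding artifacts).
Total batch = Σ batch = 1008 pbw; LOI loss = Σ batch·LOI = 8.008 pbw; yield, glass over the total, = 99.21%.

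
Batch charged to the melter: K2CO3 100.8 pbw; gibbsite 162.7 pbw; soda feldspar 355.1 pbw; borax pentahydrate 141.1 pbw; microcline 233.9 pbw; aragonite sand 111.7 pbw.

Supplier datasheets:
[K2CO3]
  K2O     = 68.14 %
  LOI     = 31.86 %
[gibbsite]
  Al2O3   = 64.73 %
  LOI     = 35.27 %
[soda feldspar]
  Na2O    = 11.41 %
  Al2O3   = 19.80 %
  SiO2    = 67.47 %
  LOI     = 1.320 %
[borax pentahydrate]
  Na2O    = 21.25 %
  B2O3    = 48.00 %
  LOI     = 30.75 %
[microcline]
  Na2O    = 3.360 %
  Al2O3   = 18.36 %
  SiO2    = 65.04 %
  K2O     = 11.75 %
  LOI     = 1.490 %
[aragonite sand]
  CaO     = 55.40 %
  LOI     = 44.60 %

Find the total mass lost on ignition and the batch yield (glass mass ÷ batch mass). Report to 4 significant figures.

Working values are displayed, with 4-significant-digit rounding, as written. Each numeric step carries full float precision from first step to last; a single rounding finalizes each reported value — the derived quantities, which include the yield, LOI, the totals, net glass mass, the six compositions, are re-derived at exact precision, as written in the problem or the answer, starting from the weights for 914.4 pbw of glass.
Loss on ignition, line by line:
  K2CO3: 100.8 × 0.3186 = 32.11 pbw
  gibbsite: 162.7 × 0.3527 = 57.38 pbw
  soda feldspar: 355.1 × 0.01320 = 4.687 pbw
  borax pentahydrate: 141.1 × 0.3075 = 43.39 pbw
  microcline: 233.9 × 0.01490 = 3.485 pbw
  aragonite sand: 111.7 × 0.4460 = 49.82 pbw
Total LOI = 190.9 pbw
Glass = batch − LOI = 1105 − 190.9 = 914.4 pbw

LOI loss = 190.9 pbw; glass = 914.4 pbw; yield = 82.73%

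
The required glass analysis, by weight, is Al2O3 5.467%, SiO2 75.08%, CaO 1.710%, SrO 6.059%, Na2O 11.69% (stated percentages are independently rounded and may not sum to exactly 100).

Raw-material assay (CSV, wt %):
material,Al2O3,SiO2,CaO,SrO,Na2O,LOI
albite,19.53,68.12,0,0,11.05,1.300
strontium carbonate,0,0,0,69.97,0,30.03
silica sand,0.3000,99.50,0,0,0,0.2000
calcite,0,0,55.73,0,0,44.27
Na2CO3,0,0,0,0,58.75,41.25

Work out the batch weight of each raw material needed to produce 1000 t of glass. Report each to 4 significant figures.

Batch per 1000 t glass:
  albite: 271.2 t
  strontium carbonate: 86.59 t
  silica sand: 568.9 t
  calcite: 30.68 t
  Na2CO3: 148.0 t
Total batch = 1105 t; LOI loss = 105.3 t; yield = 90.47%

The working math holds exact precision at all times — intermediates are printed, with 4-significant-digit rounding, in the printout. Each reported result carries a single rounding. All derived quantities, including LOI, net glass mass, the yield, the five compositions, totals, are recomputed using the weight values for 1000 t of glass in full float precision as set out in the problem or answer text.
Target oxide masses per 1000 t glass:
  Al2O3: 5.467% × 1000 = 54.67 t
  SiO2: 75.08% × 1000 = 750.8 t
  CaO: 1.710% × 1000 = 17.10 t
  SrO: 6.059% × 1000 = 60.59 t
  Na2O: 11.69% × 1000 = 116.9 t
Verifying the oxide balance on the weights just shown, per the basis as stated (sums match the target masses modulo rounding of the values):
  Al2O3: 271.2·0.1953 + 568.9·0.003000 = 54.67 t (target 54.67 t)
  SiO2: 271.2·0.6812 + 568.9·0.9950 = 750.8 t (target 750.8 t)
  CaO: 30.68·0.5573 = 17.10 t (target 17.10 t)
  SrO: 86.59·0.6997 = 60.59 t (target 60.59 t)
  Na2O: 271.2·0.1105 + 148.0·0.5875 = 116.9 t (target 116.9 t)
Glass-mass bookkeeping: batch total minus LOI = 1000 t (per-oxide target masses sum to 1000 t; the stated basis being 1000 t — differing by rounding only).
Batch total: Σ batch = 1105 t; LOI loss = Σ batch·LOI = 105.3 t; as yield: glass ÷ batch → 90.47%.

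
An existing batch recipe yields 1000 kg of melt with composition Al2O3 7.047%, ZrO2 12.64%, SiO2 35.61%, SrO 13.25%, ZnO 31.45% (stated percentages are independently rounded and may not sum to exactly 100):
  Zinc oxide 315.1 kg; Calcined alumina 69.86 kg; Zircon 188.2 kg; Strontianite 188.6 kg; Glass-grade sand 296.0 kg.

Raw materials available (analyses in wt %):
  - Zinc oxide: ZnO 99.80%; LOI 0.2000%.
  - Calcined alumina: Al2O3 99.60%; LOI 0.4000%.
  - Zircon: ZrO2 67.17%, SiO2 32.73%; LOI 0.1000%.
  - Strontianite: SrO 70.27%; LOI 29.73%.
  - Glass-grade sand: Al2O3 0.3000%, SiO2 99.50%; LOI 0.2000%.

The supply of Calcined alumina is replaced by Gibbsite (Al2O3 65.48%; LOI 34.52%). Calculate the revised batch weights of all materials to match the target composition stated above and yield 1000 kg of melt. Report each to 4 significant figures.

In-progress results appear, rounded to 4 significant figures, as written. Every computation runs at full float precision at each step — each reported value includes exactly one rounding. Derived quantities are carried in exact precision (net glass mass, the yield, five oxide percentages, LOI, the totals) starting from the weights for 1000 kg of glass, as given in either problem or answer.
Target masses of each oxide per 1000 kg melt:
  Al2O3: 7.047% × 1000 = 70.47 kg
  ZrO2: 12.64% × 1000 = 126.4 kg
  SiO2: 35.61% × 1000 = 356.1 kg
  SrO: 13.25% × 1000 = 132.5 kg
  ZnO: 31.45% × 1000 = 314.5 kg
Sums-versus-targets review from the weights as reported, versus the basis set out (target by target, the sums agree inside rounding margins):
  Al2O3: 106.3·0.6548 + 296.0·0.003000 = 70.49 kg (target 70.47 kg)
  ZrO2: 188.2·0.6717 = 126.4 kg (target 126.4 kg)
  SiO2: 188.2·0.3273 + 296.0·0.9950 = 356.1 kg (target 356.1 kg)
  SrO: 188.6·0.7027 = 132.5 kg (target 132.5 kg)
  ZnO: 315.1·0.9980 = 314.5 kg (target 314.5 kg)
Glass mass check: net batch after ignition = 1000 kg (oxide target masses add up to 1000 kg; the stated basis being 1000 kg — a pure rounding effect).
Batch total: Σ batch = 1094 kg; LOI removed, Σ of batch·LOI: 94.18 kg; glass ÷ batch gives a yield of 91.39%.

Revised batch per 1000 kg melt:
  Zinc oxide: 315.1 kg
  Gibbsite: 106.3 kg
  Zircon: 188.2 kg
  Strontianite: 188.6 kg
  Glass-grade sand: 296.0 kg
Total batch = 1094 kg; LOI loss = 94.18 kg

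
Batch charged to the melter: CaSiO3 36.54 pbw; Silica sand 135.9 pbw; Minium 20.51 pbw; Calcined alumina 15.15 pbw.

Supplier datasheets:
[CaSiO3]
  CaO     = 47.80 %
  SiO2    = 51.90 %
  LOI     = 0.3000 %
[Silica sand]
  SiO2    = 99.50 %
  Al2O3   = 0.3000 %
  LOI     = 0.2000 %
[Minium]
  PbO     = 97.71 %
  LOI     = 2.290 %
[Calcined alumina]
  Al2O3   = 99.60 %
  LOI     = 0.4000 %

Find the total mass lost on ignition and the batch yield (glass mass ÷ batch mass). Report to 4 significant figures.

LOI loss = 0.9117 pbw; glass = 207.2 pbw; yield = 99.56%

All internal work holds full float precision from start to finish. Mid-chain values are printed rounded to four significant digits across the worked steps; a single rounding yields each reported figure. All derived quantities (the totals, the yield, net glass mass, four oxide percentages, ignition loss) are rebuilt starting from the weights on 207.2 pbw of glass in full precision, as they appear in the problem or answer text.
Loss on ignition, line by line:
  CaSiO3: 36.54 × 0.003000 = 0.1096 pbw
  Silica sand: 135.9 × 0.002000 = 0.2718 pbw
  Minium: 20.51 × 0.02290 = 0.4697 pbw
  Calcined alumina: 15.15 × 0.004000 = 0.06060 pbw
Total LOI = 0.9117 pbw
Glass = batch − LOI = 208.1 − 0.9117 = 207.2 pbw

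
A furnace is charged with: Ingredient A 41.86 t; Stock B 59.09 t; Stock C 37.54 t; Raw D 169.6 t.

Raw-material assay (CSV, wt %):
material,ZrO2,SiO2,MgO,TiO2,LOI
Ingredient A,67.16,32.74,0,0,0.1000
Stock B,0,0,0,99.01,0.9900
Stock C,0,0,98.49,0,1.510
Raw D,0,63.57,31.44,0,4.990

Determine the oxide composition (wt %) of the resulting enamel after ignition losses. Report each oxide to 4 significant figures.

Glass mass = 298.4 t (batch 308.1 − LOI 9.657).
Composition: ZrO2 9.420%, SiO2 40.72%, MgO 30.26%, TiO2 19.60%

All internal work maintains exact precision in every operation. Rounding to 4 significant figures applies to every working value as displayed; each reported result undergoes a single rounding; derived quantities, which include four oxide percentages, net glass mass, LOI, yield, the totals, are recomputed at exact precision, as set out in problem or answer, from the weighed amounts per 298.4 t of glass.
Per-oxide mass from batch:
  ZrO2: 41.86·0.6716 = 28.11 t
  SiO2: 41.86·0.3274 + 169.6·0.6357 = 121.5 t
  MgO: 37.54·0.9849 + 169.6·0.3144 = 90.30 t
  TiO2: 59.09·0.9901 = 58.51 t
LOI: 41.86·0.001000 + 59.09·0.009900 + 37.54·0.01510 + 169.6·0.04990 = 9.657 t
Glass mass = batch − LOI = 308.1 − 9.657 = 298.4 t (matching Σ of the oxides)
each oxide over glass, ×100, is wt %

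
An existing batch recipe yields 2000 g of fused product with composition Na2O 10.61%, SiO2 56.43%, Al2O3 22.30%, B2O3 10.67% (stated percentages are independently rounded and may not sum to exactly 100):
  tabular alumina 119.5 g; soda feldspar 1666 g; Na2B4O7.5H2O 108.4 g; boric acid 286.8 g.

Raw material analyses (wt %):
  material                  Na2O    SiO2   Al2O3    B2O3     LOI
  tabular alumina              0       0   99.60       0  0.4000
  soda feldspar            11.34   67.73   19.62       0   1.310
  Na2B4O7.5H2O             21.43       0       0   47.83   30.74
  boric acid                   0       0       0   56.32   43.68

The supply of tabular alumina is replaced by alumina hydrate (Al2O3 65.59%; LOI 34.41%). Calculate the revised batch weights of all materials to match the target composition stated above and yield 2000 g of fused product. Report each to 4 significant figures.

Working values are displayed, rounded to four significant figures, at each printed step. The whole derivation runs at full float precision at all times. Every reported figure receives exactly one rounding. All derived quantities, which include LOI, four oxide percentages, yield, totals, net glass mass, are rebuilt at full float precision, exactly as printed in the question or the answer, using the weight values at 2000 g of glass.
Target masses of each oxide per 2000 g fused product:
  Na2O: 10.61% × 2000 = 212.2 g
  SiO2: 56.43% × 2000 = 1129 g
  Al2O3: 22.30% × 2000 = 446.0 g
  B2O3: 10.67% × 2000 = 213.4 g
A balance pass over the oxides, applying the batch weights above, relative to the basis at hand (every target is met by its sum exact up to rounding of places):
  Na2O: 1666·0.1134 + 108.4·0.2143 = 212.2 g (target 212.2 g)
  SiO2: 1666·0.6773 = 1128 g (target 1129 g)
  Al2O3: 181.5·0.6559 + 1666·0.1962 = 445.9 g (target 446.0 g)
  B2O3: 108.4·0.4783 + 286.8·0.5632 = 213.4 g (target 213.4 g)
Auditing the glass mass value: total charge less LOI = 2000 g (the Σ of target masses is 2000 g; basis as stated: 2000 g — gaps are rounding artifacts).
Batch grand total — Σ batch = 2243 g; loss to ignition Σ batch·LOI = 242.9 g; the yield ratio, glass ÷ batch: 89.17%.

Revised batch per 2000 g fused product:
  alumina hydrate: 181.5 g
  soda feldspar: 1666 g
  Na2B4O7.5H2O: 108.4 g
  boric acid: 286.8 g
Total batch = 2243 g; LOI loss = 242.9 g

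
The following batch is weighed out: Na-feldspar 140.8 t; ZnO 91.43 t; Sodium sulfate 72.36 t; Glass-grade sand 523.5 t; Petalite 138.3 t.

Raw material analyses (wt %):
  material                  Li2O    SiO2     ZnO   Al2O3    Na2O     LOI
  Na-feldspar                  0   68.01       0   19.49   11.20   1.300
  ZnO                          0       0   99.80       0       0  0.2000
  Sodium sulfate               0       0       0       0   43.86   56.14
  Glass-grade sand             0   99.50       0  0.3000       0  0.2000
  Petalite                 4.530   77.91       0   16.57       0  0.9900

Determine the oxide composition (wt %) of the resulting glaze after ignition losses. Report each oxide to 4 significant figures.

Glass mass = 921.3 t (batch 966.4 − LOI 45.05).
Composition: Li2O 0.6800%, SiO2 78.62%, ZnO 9.904%, Al2O3 5.636%, Na2O 5.156%

Values along the way are displayed rounded off to 4 significant figures on the page. Every computation carries full precision at each step. Every reported number is rounded a single time — all derived quantities (LOI, glass mass, the five compositions, the yield, the totals) are rebuilt in full precision using the weight values on 921.3 t of glass, as set out in the question or the answer.
Mass of each oxide from the mix:
  Li2O: 138.3·0.04530 = 6.265 t
  SiO2: 140.8·0.6801 + 523.5·0.9950 + 138.3·0.7791 = 724.4 t
  ZnO: 91.43·0.9980 = 91.25 t
  Al2O3: 140.8·0.1949 + 523.5·0.003000 + 138.3·0.1657 = 51.93 t
  Na2O: 140.8·0.1120 + 72.36·0.4386 = 47.51 t
LOI: 140.8·0.01300 + 91.43·0.002000 + 72.36·0.5614 + 523.5·0.002000 + 138.3·0.009900 = 45.05 t
batch − LOI leaves glass = 966.4 − 45.05 = 921.3 t (the oxide masses sum to this)
percent by weight: oxide/glass ×100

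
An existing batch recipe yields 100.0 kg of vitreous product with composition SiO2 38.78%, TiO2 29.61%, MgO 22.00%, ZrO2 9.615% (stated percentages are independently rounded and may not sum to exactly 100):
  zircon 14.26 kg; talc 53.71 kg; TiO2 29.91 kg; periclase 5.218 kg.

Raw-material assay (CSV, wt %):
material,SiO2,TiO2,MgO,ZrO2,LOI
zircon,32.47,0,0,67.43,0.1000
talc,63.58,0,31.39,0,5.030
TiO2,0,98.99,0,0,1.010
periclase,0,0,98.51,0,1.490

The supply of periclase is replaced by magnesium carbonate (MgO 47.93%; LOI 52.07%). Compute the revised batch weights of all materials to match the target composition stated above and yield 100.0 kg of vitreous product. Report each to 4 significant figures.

Intermediates are displayed with 4-significant-digit rounding between the steps; the whole derivation carries exact precision in every operation. A single rounding produces each reported figure. Derived quantities are rebuilt in exact precision (totals, LOI, the four compositions, the yield, net glass mass) using the weight values at 100.0 kg of glass as they appear in the question or the answer.
Target masses of each oxide per 100.0 kg vitreous product:
  SiO2: 38.78% × 100.0 = 38.78 kg
  TiO2: 29.61% × 100.0 = 29.61 kg
  MgO: 22.00% × 100.0 = 22.00 kg
  ZrO2: 9.615% × 100.0 = 9.615 kg
Verifying the oxide balance per the reported batch figures, relative to the basis at hand (oxide sums agree with the targets modulo rounding of the values):
  SiO2: 14.26·0.3247 + 53.71·0.6358 = 38.78 kg (target 38.78 kg)
  TiO2: 29.91·0.9899 = 29.61 kg (target 29.61 kg)
  MgO: 53.71·0.3139 + 10.72·0.4793 = 22.00 kg (target 22.00 kg)
  ZrO2: 14.26·0.6743 = 9.616 kg (target 9.615 kg)
Auditing the glass mass value: batch Σ − ignition loss = 100.0 kg (oxide target masses add up to 100.0 kg; versus the stated basis of 100.0 kg — a pure rounding effect).
Batch total: Σ batch = 108.6 kg; ignition loss, Σ(batch × LOI) = 8.600 kg; yield, glass over the total, = 92.08%.

Revised batch per 100.0 kg vitreous product:
  zircon: 14.26 kg
  talc: 53.71 kg
  TiO2: 29.91 kg
  magnesium carbonate: 10.72 kg
Total batch = 108.6 kg; LOI loss = 8.600 kg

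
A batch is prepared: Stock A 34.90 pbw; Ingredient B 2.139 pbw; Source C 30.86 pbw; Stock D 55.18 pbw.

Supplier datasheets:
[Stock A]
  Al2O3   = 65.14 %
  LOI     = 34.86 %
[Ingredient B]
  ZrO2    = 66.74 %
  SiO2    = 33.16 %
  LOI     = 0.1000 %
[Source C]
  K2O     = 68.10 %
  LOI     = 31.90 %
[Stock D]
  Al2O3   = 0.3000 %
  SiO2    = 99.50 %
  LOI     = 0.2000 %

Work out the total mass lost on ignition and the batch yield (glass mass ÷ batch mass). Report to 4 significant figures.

Intermediates are shown rounded to four significant digits on the page; all arithmetic holds exact precision end to end — a single rounding completes every reported figure; all derived quantities are rebuilt at exact precision (glass mass, the yield, the four compositions, the totals, ignition loss) from the weighed amounts at 101.0 pbw of glass, precisely as stated by the problem or answer text.
Material-by-material LOI:
  Stock A: 34.90 × 0.3486 = 12.17 pbw
  Ingredient B: 2.139 × 0.001000 = 0.002139 pbw
  Source C: 30.86 × 0.3190 = 9.844 pbw
  Stock D: 55.18 × 0.002000 = 0.1104 pbw
Total LOI = 22.12 pbw
Glass = batch − LOI = 123.1 − 22.12 = 101.0 pbw

LOI loss = 22.12 pbw; glass = 101.0 pbw; yield = 82.03%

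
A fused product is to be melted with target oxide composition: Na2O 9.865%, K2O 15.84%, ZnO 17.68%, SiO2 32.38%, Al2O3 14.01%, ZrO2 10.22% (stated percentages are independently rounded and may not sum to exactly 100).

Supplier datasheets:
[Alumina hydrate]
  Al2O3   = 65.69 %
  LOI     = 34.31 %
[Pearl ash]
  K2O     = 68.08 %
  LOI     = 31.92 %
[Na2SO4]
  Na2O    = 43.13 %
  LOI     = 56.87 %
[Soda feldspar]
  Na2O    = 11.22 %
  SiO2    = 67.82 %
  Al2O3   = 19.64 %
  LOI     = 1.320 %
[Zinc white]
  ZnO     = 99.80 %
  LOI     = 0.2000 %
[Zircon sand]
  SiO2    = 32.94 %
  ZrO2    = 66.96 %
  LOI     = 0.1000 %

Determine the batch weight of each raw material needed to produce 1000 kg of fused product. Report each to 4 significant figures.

All arithmetic holds full precision in all steps. Values along the way appear (rounded to 4 significant figures) in the printout — every reported result includes exactly one rounding; the derived quantities are rebuilt in full float precision (yield, LOI, glass mass, the totals, the six compositions) from the weighed amounts at 1000 kg of glass exactly as printed in the question or the answer.
Oxide-by-oxide targets in 1000 kg fused product:
  Na2O: 9.865% × 1000 = 98.65 kg
  K2O: 15.84% × 1000 = 158.4 kg
  ZnO: 17.68% × 1000 = 176.8 kg
  SiO2: 32.38% × 1000 = 323.8 kg
  Al2O3: 14.01% × 1000 = 140.1 kg
  ZrO2: 10.22% × 1000 = 102.2 kg
Oxide-by-oxide audit using the reported weights, at the basis given (every target is met by its sum exact up to rounding of places):
  Na2O: 123.8·0.4313 + 403.3·0.1122 = 98.65 kg (target 98.65 kg)
  K2O: 232.7·0.6808 = 158.4 kg (target 158.4 kg)
  ZnO: 177.2·0.9980 = 176.8 kg (target 176.8 kg)
  SiO2: 403.3·0.6782 + 152.6·0.3294 = 323.8 kg (target 323.8 kg)
  Al2O3: 92.69·0.6569 + 403.3·0.1964 = 140.1 kg (target 140.1 kg)
  ZrO2: 152.6·0.6696 = 102.2 kg (target 102.2 kg)
Auditing the glass mass value: Σ batch − LOI loss = 1000 kg (per-oxide target masses sum to 1000 kg; basis as stated: 1000 kg — deltas are rounding alone).
Batch grand total — Σ batch = 1182 kg; LOI removed, Σ of batch·LOI: 182.3 kg; glass ÷ batch gives a yield of 84.58%.

Batch per 1000 kg fused product:
  Alumina hydrate: 92.69 kg
  Pearl ash: 232.7 kg
  Na2SO4: 123.8 kg
  Soda feldspar: 403.3 kg
  Zinc white: 177.2 kg
  Zircon sand: 152.6 kg
Total batch = 1182 kg; LOI loss = 182.3 kg; yield = 84.58%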